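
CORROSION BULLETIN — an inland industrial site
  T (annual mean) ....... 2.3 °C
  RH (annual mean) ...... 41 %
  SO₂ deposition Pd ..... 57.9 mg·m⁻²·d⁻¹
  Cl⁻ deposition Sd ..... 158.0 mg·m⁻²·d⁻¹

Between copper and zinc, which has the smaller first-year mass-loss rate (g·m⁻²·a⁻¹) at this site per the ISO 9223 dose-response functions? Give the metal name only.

copper: T≤10 °C ⇒ hinge +0.126·(2.3−10) = -0.9702
  Pd branch = 0.0053·Pd^0.26·e^(0.059·RH+f) = 0.06483 μm/a
  Sd branch = 0.01025·Sd^0.27·e^(0.036·RH+0.049·T) = 0.1969 μm/a
  r_corr = 0.06483 + 0.1969 = 0.2618 μm/a
  mass loss = 0.2618 μm/a × 8.96 g/cm³ = 2.345 g·m⁻²·a⁻¹
zinc: f(T) = +0.038·(T−10) [T≤10 °C] = -0.2926
  Pd branch = 0.0129·Pd^0.44·e^(0.046·RH+f) = 0.3786 μm/a
  Cl⁻ term: 0.0175·158.0^0.57·exp(0.008·41+0.085·2.3) = 0.5292
  r_corr = 0.3786 + 0.5292 = 0.9078 μm/a
  mass loss = 0.9078 μm/a × 7.14 g/cm³ = 6.482 g·m⁻²·a⁻¹
Ordering by g·m⁻²·a⁻¹: zinc (6.48) > copper (2.35)

copper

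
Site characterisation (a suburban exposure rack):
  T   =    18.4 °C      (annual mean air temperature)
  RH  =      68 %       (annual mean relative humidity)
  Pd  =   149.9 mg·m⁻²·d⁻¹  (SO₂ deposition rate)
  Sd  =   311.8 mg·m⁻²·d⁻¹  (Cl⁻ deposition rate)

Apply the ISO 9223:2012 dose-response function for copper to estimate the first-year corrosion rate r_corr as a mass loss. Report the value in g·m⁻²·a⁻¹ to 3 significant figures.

r_corr = 17.3 g·m⁻²·a⁻¹

copper: temperature factor f = -0.080·(8.4) = -0.6720
  sulphur-dioxide contribution → 0.5502 μm/a
  chloride contribution → 1.377 μm/a
  ⇒ r_corr(copper) = 1.927 μm/a
Convert to mass loss: 1.927 μm/a × 8.96 g/cm³ = 17.26 g·m⁻²·a⁻¹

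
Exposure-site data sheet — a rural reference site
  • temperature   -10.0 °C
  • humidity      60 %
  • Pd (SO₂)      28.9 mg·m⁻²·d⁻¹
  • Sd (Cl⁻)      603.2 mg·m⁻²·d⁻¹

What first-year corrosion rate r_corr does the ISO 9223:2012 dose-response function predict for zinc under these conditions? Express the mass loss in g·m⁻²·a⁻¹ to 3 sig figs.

zinc: T≤10 °C ⇒ hinge +0.038·(-10.0−10) = -0.7600
  Pd branch = 0.0129·Pd^0.44·e^(0.046·RH+f) = 0.4188 μm/a
  Sd branch = 0.0175·Sd^0.57·e^(0.008·RH+0.085·T) = 0.4647 μm/a
  sum: 0.4188 + 0.4647 → r_corr = 0.8835 μm/a
Convert to mass loss: 0.8835 μm/a × 7.14 g/cm³ = 6.308 g·m⁻²·a⁻¹

r_corr = 6.31 g·m⁻²·a⁻¹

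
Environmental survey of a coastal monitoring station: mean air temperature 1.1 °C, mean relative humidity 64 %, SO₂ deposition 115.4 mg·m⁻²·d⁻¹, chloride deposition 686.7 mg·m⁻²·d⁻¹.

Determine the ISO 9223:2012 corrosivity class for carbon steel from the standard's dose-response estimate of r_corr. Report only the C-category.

carbon steel: temperature factor f = +0.150·(-8.9) = -1.3350
  Pd branch = 1.77·Pd^0.52·e^(0.02·RH+f) = 19.79 μm/a
  Cl⁻ term: 0.102·686.7^0.62·exp(0.033·64+0.04·1.1) = 50.55
  r_corr = 19.79 + 50.55 = 70.34 μm/a
Category bounds: 50…80 μm/a bracket r_corr ⇒ C4

C4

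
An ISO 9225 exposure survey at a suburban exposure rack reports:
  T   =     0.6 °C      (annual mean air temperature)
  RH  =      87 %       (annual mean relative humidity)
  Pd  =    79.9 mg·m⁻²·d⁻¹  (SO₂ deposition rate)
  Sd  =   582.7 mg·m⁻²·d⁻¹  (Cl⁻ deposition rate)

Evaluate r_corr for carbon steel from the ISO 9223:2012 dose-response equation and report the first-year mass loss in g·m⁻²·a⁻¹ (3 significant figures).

r_corr = 939 g·m⁻²·a⁻¹

carbon steel: T≤10 °C ⇒ hinge +0.150·(0.6−10) = -1.4100
  sulphur-dioxide contribution → 24.02 μm/a
  chloride contribution → 95.6 μm/a
  ⇒ r_corr(carbon steel) = 119.6 μm/a
Convert to mass loss: 119.6 μm/a × 7.85 g/cm³ = 939 g·m⁻²·a⁻¹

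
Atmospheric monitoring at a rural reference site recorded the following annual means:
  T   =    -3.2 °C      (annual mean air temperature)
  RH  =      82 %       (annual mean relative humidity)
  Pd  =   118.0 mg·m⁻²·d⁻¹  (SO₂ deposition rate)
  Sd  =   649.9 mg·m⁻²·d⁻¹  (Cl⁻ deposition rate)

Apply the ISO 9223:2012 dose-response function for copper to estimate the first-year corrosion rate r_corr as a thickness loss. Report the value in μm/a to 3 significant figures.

r_corr = 1.40 μm/a

copper: T≤10 °C ⇒ hinge +0.126·(-3.2−10) = -1.6632
  Pd branch = 0.0053·Pd^0.26·e^(0.059·RH+f) = 0.4383 μm/a
  Sd branch = 0.01025·Sd^0.27·e^(0.036·RH+0.049·T) = 0.9641 μm/a
  sum: 0.4383 + 0.9641 → r_corr = 1.402 μm/a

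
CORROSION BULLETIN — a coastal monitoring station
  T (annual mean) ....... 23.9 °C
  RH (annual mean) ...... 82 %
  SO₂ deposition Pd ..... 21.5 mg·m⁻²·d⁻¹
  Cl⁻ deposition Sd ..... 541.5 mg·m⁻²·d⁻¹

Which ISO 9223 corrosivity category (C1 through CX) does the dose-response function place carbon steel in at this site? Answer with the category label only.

carbon steel: temperature factor f = -0.054·(13.9) = -0.7506
  Pd branch = 1.77·Pd^0.52·e^(0.02·RH+f) = 21.24 μm/a
  Cl⁻ term: 0.102·541.5^0.62·exp(0.033·82+0.04·23.9) = 196.7
  r_corr = 21.24 + 196.7 = 217.9 μm/a
Category bounds: 200…700 μm/a bracket r_corr ⇒ CX

CX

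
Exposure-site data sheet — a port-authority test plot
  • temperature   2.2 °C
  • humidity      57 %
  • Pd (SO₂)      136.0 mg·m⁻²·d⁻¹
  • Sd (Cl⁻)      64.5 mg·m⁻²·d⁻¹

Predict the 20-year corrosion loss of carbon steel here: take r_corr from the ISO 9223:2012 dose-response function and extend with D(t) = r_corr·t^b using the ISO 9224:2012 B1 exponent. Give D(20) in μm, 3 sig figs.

D(20) = 152 μm

carbon steel: temperature factor f = +0.150·(-7.8) = -1.1700
  sulphur-dioxide contribution → 22.1 μm/a
  chloride contribution → 9.675 μm/a
  total first-year rate 31.77 μm/a
ISO 9224: D(t) = r_corr · t^b with b = 0.523 (carbon steel, B1)
  D(20) = 31.77 × 20^0.523 = 31.77 × 4.791 = 152.2 μm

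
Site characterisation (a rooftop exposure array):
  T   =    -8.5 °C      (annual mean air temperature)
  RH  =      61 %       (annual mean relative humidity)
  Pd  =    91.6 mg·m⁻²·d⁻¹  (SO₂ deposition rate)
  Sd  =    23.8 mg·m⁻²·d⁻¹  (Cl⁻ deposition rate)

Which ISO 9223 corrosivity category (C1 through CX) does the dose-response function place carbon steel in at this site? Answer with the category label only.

C2

carbon steel: f(T) = +0.150·(T−10) [T≤10 °C] = -2.7750
  SO₂ term: 1.77·91.6^0.52·exp(0.02·61-2.7750) = 3.916
  Sd branch = 0.102·Sd^0.62·e^(0.033·RH+0.04·T) = 3.878 μm/a
  sum: 3.916 + 3.878 → r_corr = 7.794 μm/a
ISO 9223 Table 2 (carbon steel): 1.3 < 7.79 ≤ 25 μm/a ⇒ C2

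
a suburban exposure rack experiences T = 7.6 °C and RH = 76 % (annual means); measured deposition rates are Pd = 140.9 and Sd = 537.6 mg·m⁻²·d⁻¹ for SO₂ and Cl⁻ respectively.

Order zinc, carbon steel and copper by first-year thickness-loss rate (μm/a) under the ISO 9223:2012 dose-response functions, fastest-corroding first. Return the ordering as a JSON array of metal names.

zinc: T≤10 °C ⇒ hinge +0.038·(7.6−10) = -0.0912
  Pd branch = 0.0129·Pd^0.44·e^(0.046·RH+f) = 3.426 μm/a
  Sd branch = 0.0175·Sd^0.57·e^(0.008·RH+0.085·T) = 2.208 μm/a
  r_corr = 3.426 + 2.208 = 5.634 μm/a
carbon steel: f(T) = +0.150·(T−10) [T≤10 °C] = -0.3600
  Pd branch = 1.77·Pd^0.52·e^(0.02·RH+f) = 73.99 μm/a
  Cl⁻ term: 0.102·537.6^0.62·exp(0.033·76+0.04·7.6) = 83.7
  sum: 73.99 + 83.7 → r_corr = 157.7 μm/a
copper: T≤10 °C ⇒ hinge +0.126·(7.6−10) = -0.3024
  SO₂ term: 0.0053·140.9^0.26·exp(0.059·76-0.3024) = 1.256
  Sd branch = 0.01025·Sd^0.27·e^(0.036·RH+0.049·T) = 1.253 μm/a
  r_corr = 1.256 + 1.253 = 2.509 μm/a
Ordering by μm/a: carbon steel (158) > zinc (5.63) > copper (2.51)

["carbon steel", "zinc", "copper"]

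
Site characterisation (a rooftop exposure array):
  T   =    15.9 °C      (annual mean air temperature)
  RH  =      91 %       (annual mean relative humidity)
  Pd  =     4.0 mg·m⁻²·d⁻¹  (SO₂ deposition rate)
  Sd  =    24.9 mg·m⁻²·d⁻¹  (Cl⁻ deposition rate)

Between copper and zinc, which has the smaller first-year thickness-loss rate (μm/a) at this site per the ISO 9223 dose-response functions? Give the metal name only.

zinc

copper: T>10 °C ⇒ hinge -0.080·(15.9−10) = -0.4720
  sulphur-dioxide contribution → 1.018 μm/a
  chloride contribution → 1.409 μm/a
  ⇒ r_corr(copper) = 2.426 μm/a
zinc: temperature factor f = -0.071·(5.9) = -0.4189
  sulphur-dioxide contribution → 1.027 μm/a
  chloride contribution → 0.875 μm/a
  total first-year rate 1.902 μm/a
Ordering by μm/a: copper (2.43) > zinc (1.9)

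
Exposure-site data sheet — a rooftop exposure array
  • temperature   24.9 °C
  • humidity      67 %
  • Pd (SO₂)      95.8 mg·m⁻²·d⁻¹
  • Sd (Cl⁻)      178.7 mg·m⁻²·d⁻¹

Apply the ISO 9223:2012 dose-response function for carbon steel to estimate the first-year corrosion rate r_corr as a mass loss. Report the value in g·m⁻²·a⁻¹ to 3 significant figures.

carbon steel: temperature factor f = -0.054·(14.9) = -0.8046
  Pd branch = 1.77·Pd^0.52·e^(0.02·RH+f) = 32.42 μm/a
  Sd branch = 0.102·Sd^0.62·e^(0.033·RH+0.04·T) = 62.76 μm/a
  r_corr = 32.42 + 62.76 = 95.18 μm/a
Convert to mass loss: 95.18 μm/a × 7.85 g/cm³ = 747.2 g·m⁻²·a⁻¹

r_corr = 747 g·m⁻²·a⁻¹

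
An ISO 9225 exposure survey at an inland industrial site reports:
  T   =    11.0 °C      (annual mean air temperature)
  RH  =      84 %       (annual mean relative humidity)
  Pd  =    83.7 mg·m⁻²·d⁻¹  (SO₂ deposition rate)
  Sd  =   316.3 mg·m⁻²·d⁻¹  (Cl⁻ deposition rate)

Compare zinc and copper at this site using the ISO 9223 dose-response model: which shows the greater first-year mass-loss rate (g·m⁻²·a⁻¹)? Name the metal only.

zinc: temperature factor f = -0.071·(1.0) = -0.0710
  sulphur-dioxide contribution → 4.017 μm/a
  chloride contribution → 2.323 μm/a
  ⇒ r_corr(zinc) = 6.339 μm/a
  mass loss = 6.339 μm/a × 7.14 g/cm³ = 45.26 g·m⁻²·a⁻¹
copper: temperature factor f = -0.080·(1.0) = -0.0800
  sulphur-dioxide contribution → 2.197 μm/a
  chloride contribution → 1.711 μm/a
  total first-year rate 3.907 μm/a
  mass loss = 3.907 μm/a × 8.96 g/cm³ = 35.01 g·m⁻²·a⁻¹
Ordering by g·m⁻²·a⁻¹: zinc (45.3) > copper (35)

zinc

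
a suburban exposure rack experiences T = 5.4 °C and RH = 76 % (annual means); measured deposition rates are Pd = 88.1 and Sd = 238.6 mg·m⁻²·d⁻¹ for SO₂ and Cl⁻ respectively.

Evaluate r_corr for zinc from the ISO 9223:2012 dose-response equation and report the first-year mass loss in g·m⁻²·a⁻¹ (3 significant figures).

r_corr = 26.5 g·m⁻²·a⁻¹

zinc: f(T) = +0.038·(T−10) [T≤10 °C] = -0.1748
  SO₂ term: 0.0129·88.1^0.44·exp(0.046·76-0.1748) = 2.563
  Cl⁻ term: 0.0175·238.6^0.57·exp(0.008·76+0.085·5.4) = 1.153
  r_corr = 2.563 + 1.153 = 3.716 μm/a
Convert to mass loss: 3.716 μm/a × 7.14 g/cm³ = 26.53 g·m⁻²·a⁻¹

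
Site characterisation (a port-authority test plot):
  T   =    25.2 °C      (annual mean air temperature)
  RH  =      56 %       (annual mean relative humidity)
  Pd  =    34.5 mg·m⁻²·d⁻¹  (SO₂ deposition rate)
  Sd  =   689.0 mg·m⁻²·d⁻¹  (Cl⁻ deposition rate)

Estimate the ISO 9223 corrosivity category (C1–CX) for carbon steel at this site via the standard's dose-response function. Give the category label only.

carbon steel: temperature factor f = -0.054·(15.2) = -0.8208
  sulphur-dioxide contribution → 15.05 μm/a
  chloride contribution → 102 μm/a
  total first-year rate 117.1 μm/a
ISO 9223 Table 2 (carbon steel): 80 < 117 ≤ 200 μm/a ⇒ C5

C5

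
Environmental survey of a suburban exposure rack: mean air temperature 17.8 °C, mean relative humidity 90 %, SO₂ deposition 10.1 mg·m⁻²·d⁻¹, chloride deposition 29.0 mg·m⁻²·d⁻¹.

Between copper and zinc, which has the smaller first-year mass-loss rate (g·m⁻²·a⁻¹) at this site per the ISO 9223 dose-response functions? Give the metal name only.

zinc

copper: T>10 °C ⇒ hinge -0.080·(17.8−10) = -0.6240
  sulphur-dioxide contribution → 1.048 μm/a
  chloride contribution → 1.554 μm/a
  ⇒ r_corr(copper) = 2.602 μm/a
  mass loss = 2.602 μm/a × 8.96 g/cm³ = 23.32 g·m⁻²·a⁻¹
zinc: T>10 °C ⇒ hinge -0.071·(17.8−10) = -0.5538
  sulphur-dioxide contribution → 1.288 μm/a
  chloride contribution → 1.113 μm/a
  total first-year rate 2.401 μm/a
  mass loss = 2.401 μm/a × 7.14 g/cm³ = 17.14 g·m⁻²·a⁻¹
Ordering by g·m⁻²·a⁻¹: copper (23.3) > zinc (17.1)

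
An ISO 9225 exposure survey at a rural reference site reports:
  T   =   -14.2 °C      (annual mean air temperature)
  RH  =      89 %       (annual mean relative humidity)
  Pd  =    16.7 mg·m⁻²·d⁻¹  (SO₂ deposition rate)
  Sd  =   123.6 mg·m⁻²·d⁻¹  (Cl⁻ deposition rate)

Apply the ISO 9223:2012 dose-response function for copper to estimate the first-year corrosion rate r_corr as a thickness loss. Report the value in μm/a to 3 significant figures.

copper: f(T) = +0.126·(T−10) [T≤10 °C] = -3.0492
  Pd branch = 0.0053·Pd^0.26·e^(0.059·RH+f) = 0.09963 μm/a
  Cl⁻ term: 0.01025·123.6^0.27·exp(0.036·89+0.049·-14.2) = 0.4622
  sum: 0.09963 + 0.4622 → r_corr = 0.5619 μm/a

r_corr = 0.562 μm/a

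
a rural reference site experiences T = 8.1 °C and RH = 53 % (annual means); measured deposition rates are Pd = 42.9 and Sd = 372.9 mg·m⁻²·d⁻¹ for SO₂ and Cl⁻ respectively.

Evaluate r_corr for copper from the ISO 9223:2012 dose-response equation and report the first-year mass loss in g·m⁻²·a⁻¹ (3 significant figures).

copper: f(T) = +0.126·(T−10) [T≤10 °C] = -0.2394
  Pd branch = 0.0053·Pd^0.26·e^(0.059·RH+f) = 0.2528 μm/a
  Sd branch = 0.01025·Sd^0.27·e^(0.036·RH+0.049·T) = 0.5082 μm/a
  sum: 0.2528 + 0.5082 → r_corr = 0.761 μm/a
Convert to mass loss: 0.761 μm/a × 8.96 g/cm³ = 6.819 g·m⁻²·a⁻¹

r_corr = 6.82 g·m⁻²·a⁻¹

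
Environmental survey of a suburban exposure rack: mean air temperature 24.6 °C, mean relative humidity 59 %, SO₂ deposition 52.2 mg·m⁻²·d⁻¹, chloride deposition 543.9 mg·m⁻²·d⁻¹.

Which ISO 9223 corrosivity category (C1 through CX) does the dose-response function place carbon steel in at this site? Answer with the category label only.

carbon steel: f(T) = -0.054·(T−10) [T>10 °C] = -0.7884
  SO₂ term: 1.77·52.2^0.52·exp(0.02·59-0.7884) = 20.48
  Sd branch = 0.102·Sd^0.62·e^(0.033·RH+0.04·T) = 94.96 μm/a
  sum: 20.48 + 94.96 → r_corr = 115.4 μm/a
ISO 9223 Table 2 (carbon steel): 80 < 115 ≤ 200 μm/a ⇒ C5

C5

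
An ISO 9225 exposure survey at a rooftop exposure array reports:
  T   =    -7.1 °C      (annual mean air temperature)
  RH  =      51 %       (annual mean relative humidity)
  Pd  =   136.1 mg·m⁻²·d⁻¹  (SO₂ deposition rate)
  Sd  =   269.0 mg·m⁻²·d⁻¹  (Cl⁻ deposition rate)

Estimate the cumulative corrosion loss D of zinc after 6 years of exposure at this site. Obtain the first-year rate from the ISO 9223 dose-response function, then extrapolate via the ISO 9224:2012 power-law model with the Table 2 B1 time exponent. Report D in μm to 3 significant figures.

zinc: temperature factor f = +0.038·(-17.1) = -0.6498
  Pd branch = 0.0129·Pd^0.44·e^(0.046·RH+f) = 0.6111 μm/a
  Sd branch = 0.0175·Sd^0.57·e^(0.008·RH+0.085·T) = 0.3492 μm/a
  sum: 0.6111 + 0.3492 → r_corr = 0.9604 μm/a
ISO 9224: D(t) = r_corr · t^b with b = 0.813 (zinc, B1)
  D(6) = 0.9604 × 6^0.813 = 0.9604 × 4.292 = 4.122 μm

D(6) = 4.12 μm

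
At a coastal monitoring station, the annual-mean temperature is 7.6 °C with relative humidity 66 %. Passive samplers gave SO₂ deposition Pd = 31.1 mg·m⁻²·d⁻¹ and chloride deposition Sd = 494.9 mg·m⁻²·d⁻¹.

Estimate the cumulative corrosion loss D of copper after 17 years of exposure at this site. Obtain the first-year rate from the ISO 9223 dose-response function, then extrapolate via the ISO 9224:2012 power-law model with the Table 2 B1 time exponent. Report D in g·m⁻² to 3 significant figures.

copper: temperature factor f = +0.126·(-2.4) = -0.3024
  Pd branch = 0.0053·Pd^0.26·e^(0.059·RH+f) = 0.4701 μm/a
  Cl⁻ term: 0.01025·494.9^0.27·exp(0.036·66+0.049·7.6) = 0.8548
  r_corr = 0.4701 + 0.8548 = 1.325 μm/a
Long-term exponent b (ISO 9224 Table 2, B1) = 0.667
  D(17) = 1.325 × 17^0.667 = 1.325 × 6.618 = 8.768 μm
  Mass loss = 8.768 μm × 8.96 g/cm³ = 78.56 g·m⁻²

D(17) = 78.6 g·m⁻²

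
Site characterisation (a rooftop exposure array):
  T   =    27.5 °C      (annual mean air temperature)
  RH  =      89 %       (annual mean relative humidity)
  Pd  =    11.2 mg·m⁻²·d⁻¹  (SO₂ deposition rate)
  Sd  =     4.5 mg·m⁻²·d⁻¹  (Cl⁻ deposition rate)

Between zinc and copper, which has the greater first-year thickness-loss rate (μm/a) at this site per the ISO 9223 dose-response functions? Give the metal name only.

copper

zinc: T>10 °C ⇒ hinge -0.071·(27.5−10) = -1.2425
  sulphur-dioxide contribution → 0.6466 μm/a
  chloride contribution → 0.8705 μm/a
  total first-year rate 1.517 μm/a
copper: f(T) = -0.080·(T−10) [T>10 °C] = -1.4000
  sulphur-dioxide contribution → 0.4672 μm/a
  chloride contribution → 1.458 μm/a
  ⇒ r_corr(copper) = 1.925 μm/a
Ordering by μm/a: copper (1.93) > zinc (1.52)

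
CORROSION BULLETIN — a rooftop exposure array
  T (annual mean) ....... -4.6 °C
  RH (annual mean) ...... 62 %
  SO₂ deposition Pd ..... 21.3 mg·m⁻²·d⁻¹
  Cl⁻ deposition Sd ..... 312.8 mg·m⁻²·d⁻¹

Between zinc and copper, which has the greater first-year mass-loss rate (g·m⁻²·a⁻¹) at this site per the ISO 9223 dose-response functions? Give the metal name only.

zinc: temperature factor f = +0.038·(-14.6) = -0.5548
  SO₂ term: 0.0129·21.3^0.44·exp(0.046·62-0.5548) = 0.4929
  Sd branch = 0.0175·Sd^0.57·e^(0.008·RH+0.085·T) = 0.514 μm/a
  r_corr = 0.4929 + 0.514 = 1.007 μm/a
  mass loss = 1.007 μm/a × 7.14 g/cm³ = 7.189 g·m⁻²·a⁻¹
copper: f(T) = +0.126·(T−10) [T≤10 °C] = -1.8396
  SO₂ term: 0.0053·21.3^0.26·exp(0.059·62-1.8396) = 0.07234
  Sd branch = 0.01025·Sd^0.27·e^(0.036·RH+0.049·T) = 0.3597 μm/a
  sum: 0.07234 + 0.3597 → r_corr = 0.432 μm/a
  mass loss = 0.432 μm/a × 8.96 g/cm³ = 3.871 g·m⁻²·a⁻¹
Ordering by g·m⁻²·a⁻¹: zinc (7.19) > copper (3.87)

zinc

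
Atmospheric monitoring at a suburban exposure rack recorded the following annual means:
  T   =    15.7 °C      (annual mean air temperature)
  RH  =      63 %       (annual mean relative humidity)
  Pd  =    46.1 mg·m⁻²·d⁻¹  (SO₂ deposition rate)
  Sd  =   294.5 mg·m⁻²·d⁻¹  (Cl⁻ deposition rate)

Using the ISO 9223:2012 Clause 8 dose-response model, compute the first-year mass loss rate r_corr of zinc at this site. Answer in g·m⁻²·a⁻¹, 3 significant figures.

r_corr = 26.1 g·m⁻²·a⁻¹

zinc: f(T) = -0.071·(T−10) [T>10 °C] = -0.4047
  sulphur-dioxide contribution → 0.8423 μm/a
  chloride contribution → 2.811 μm/a
  total first-year rate 3.653 μm/a
Convert to mass loss: 3.653 μm/a × 7.14 g/cm³ = 26.08 g·m⁻²·a⁻¹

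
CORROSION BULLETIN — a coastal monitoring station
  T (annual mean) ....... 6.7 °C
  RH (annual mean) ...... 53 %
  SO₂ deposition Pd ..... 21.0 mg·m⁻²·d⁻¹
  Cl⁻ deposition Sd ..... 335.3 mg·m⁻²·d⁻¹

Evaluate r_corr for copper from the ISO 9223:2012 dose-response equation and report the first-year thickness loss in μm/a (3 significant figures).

r_corr = 0.637 μm/a

copper: f(T) = +0.126·(T−10) [T≤10 °C] = -0.4158
  SO₂ term: 0.0053·21.0^0.26·exp(0.059·53-0.4158) = 0.176
  Sd branch = 0.01025·Sd^0.27·e^(0.036·RH+0.049·T) = 0.4611 μm/a
  r_corr = 0.176 + 0.4611 = 0.6371 μm/a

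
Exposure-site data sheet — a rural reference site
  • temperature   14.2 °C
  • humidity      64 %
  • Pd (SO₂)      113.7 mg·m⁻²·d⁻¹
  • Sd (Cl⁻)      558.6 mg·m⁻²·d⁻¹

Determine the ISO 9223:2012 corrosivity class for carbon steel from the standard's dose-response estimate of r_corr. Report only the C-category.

C5

carbon steel: temperature factor f = -0.054·(4.2) = -0.2268
  sulphur-dioxide contribution → 59.48 μm/a
  chloride contribution → 75.11 μm/a
  total first-year rate 134.6 μm/a
ISO 9223 Table 2 (carbon steel): 80 < 135 ≤ 200 μm/a ⇒ C5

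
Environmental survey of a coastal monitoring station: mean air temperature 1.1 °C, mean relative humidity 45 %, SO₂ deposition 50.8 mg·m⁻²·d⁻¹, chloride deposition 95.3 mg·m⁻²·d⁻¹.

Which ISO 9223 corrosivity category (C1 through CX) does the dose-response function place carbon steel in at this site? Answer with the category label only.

carbon steel: T≤10 °C ⇒ hinge +0.150·(1.1−10) = -1.3350
  Pd branch = 1.77·Pd^0.52·e^(0.02·RH+f) = 8.833 μm/a
  Sd branch = 0.102·Sd^0.62·e^(0.033·RH+0.04·T) = 7.937 μm/a
  r_corr = 8.833 + 7.937 = 16.77 μm/a
16.8 μm/a falls in (1.3, 25] for carbon steel → category C2

C2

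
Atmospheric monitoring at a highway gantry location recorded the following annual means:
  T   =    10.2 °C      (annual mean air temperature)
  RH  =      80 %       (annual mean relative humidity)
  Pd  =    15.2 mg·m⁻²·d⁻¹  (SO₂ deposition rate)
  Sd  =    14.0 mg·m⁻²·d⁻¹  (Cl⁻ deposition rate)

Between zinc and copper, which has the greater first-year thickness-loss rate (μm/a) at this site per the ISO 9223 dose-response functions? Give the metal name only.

zinc

zinc: T>10 °C ⇒ hinge -0.071·(10.2−10) = -0.0142
  SO₂ term: 0.0129·15.2^0.44·exp(0.046·80-0.0142) = 1.67
  Cl⁻ term: 0.0175·14.0^0.57·exp(0.008·80+0.085·10.2) = 0.3555
  sum: 1.67 + 0.3555 → r_corr = 2.025 μm/a
copper: T>10 °C ⇒ hinge -0.080·(10.2−10) = -0.0160
  Pd branch = 0.0053·Pd^0.26·e^(0.059·RH+f) = 1.187 μm/a
  Sd branch = 0.01025·Sd^0.27·e^(0.036·RH+0.049·T) = 0.6138 μm/a
  r_corr = 1.187 + 0.6138 = 1.801 μm/a
Ordering by μm/a: zinc (2.03) > copper (1.8)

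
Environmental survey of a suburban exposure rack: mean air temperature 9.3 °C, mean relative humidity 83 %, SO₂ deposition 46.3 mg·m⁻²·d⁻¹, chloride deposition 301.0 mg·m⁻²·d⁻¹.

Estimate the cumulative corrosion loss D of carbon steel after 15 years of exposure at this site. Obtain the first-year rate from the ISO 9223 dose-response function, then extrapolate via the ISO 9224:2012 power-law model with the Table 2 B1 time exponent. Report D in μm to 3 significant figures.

D(15) = 579 μm

carbon steel: temperature factor f = +0.150·(-0.7) = -0.1050
  Pd branch = 1.77·Pd^0.52·e^(0.02·RH+f) = 61.57 μm/a
  Cl⁻ term: 0.102·301.0^0.62·exp(0.033·83+0.04·9.3) = 78.78
  sum: 61.57 + 78.78 → r_corr = 140.4 μm/a
Power-law: D(15) = r_corr · 15^0.523
  D(15) = 140.4 × 15^0.523 = 140.4 × 4.122 = 578.5 μm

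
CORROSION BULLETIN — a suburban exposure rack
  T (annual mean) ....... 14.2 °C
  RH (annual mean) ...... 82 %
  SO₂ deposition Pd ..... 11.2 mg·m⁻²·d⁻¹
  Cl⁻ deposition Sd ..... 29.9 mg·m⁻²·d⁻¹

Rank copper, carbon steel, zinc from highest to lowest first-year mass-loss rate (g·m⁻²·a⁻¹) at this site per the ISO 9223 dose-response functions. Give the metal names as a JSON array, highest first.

copper: f(T) = -0.080·(T−10) [T>10 °C] = -0.3360
  sulphur-dioxide contribution → 0.8959 μm/a
  chloride contribution → 0.9849 μm/a
  ⇒ r_corr(copper) = 1.881 μm/a
  mass loss = 1.881 μm/a × 8.96 g/cm³ = 16.85 g·m⁻²·a⁻¹
carbon steel: f(T) = -0.054·(T−10) [T>10 °C] = -0.2268
  sulphur-dioxide contribution → 25.55 μm/a
  chloride contribution → 22.15 μm/a
  total first-year rate 47.7 μm/a
  mass loss = 47.7 μm/a × 7.85 g/cm³ = 374.4 g·m⁻²·a⁻¹
zinc: temperature factor f = -0.071·(4.2) = -0.2982
  sulphur-dioxide contribution → 1.205 μm/a
  chloride contribution → 0.7821 μm/a
  total first-year rate 1.987 μm/a
  mass loss = 1.987 μm/a × 7.14 g/cm³ = 14.19 g·m⁻²·a⁻¹
Ordering by g·m⁻²·a⁻¹: carbon steel (374) > copper (16.9) > zinc (14.2)

["carbon steel", "copper", "zinc"]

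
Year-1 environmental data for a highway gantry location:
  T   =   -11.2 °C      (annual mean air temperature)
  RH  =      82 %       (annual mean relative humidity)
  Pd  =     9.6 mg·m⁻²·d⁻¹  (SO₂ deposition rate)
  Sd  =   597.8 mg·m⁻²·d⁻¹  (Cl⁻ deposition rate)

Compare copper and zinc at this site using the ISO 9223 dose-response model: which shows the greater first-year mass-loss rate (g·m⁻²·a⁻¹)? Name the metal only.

zinc

copper: f(T) = +0.126·(T−10) [T≤10 °C] = -2.6712
  Pd branch = 0.0053·Pd^0.26·e^(0.059·RH+f) = 0.08331 μm/a
  Sd branch = 0.01025·Sd^0.27·e^(0.036·RH+0.049·T) = 0.6369 μm/a
  r_corr = 0.08331 + 0.6369 = 0.7202 μm/a
  mass loss = 0.7202 μm/a × 8.96 g/cm³ = 6.453 g·m⁻²·a⁻¹
zinc: f(T) = +0.038·(T−10) [T≤10 °C] = -0.8056
  Pd branch = 0.0129·Pd^0.44·e^(0.046·RH+f) = 0.6778 μm/a
  Cl⁻ term: 0.0175·597.8^0.57·exp(0.008·82+0.085·-11.2) = 0.4979
  sum: 0.6778 + 0.4979 → r_corr = 1.176 μm/a
  mass loss = 1.176 μm/a × 7.14 g/cm³ = 8.394 g·m⁻²·a⁻¹
Ordering by g·m⁻²·a⁻¹: zinc (8.39) > copper (6.45)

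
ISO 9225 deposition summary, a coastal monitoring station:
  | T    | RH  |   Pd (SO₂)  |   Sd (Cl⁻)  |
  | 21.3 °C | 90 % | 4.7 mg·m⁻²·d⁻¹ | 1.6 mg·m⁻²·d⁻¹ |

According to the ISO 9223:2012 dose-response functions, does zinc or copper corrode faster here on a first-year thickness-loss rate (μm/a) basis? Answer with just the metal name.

zinc: f(T) = -0.071·(T−10) [T>10 °C] = -0.8023
  Pd branch = 0.0129·Pd^0.44·e^(0.046·RH+f) = 0.7176 μm/a
  Cl⁻ term: 0.0175·1.6^0.57·exp(0.008·90+0.085·21.3) = 0.2873
  r_corr = 0.7176 + 0.2873 = 1.005 μm/a
copper: temperature factor f = -0.080·(11.3) = -0.9040
  SO₂ term: 0.0053·4.7^0.26·exp(0.059·90-0.9040) = 0.6494
  Cl⁻ term: 0.01025·1.6^0.27·exp(0.036·90+0.049·21.3) = 0.8438
  sum: 0.6494 + 0.8438 → r_corr = 1.493 μm/a
Ordering by μm/a: copper (1.49) > zinc (1)

copper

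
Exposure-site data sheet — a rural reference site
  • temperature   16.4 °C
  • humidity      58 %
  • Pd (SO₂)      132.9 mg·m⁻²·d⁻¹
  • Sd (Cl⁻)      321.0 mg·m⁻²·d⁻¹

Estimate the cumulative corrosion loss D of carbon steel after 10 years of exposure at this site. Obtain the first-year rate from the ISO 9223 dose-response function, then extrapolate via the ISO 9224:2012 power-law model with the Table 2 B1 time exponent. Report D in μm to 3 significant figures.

D(10) = 329 μm

carbon steel: f(T) = -0.054·(T−10) [T>10 °C] = -0.3456
  SO₂ term: 1.77·132.9^0.52·exp(0.02·58-0.3456) = 50.8
  Sd branch = 0.102·Sd^0.62·e^(0.033·RH+0.04·T) = 47.73 μm/a
  r_corr = 50.8 + 47.73 = 98.53 μm/a
Power-law: D(10) = r_corr · 10^0.523
  D(10) = 98.53 × 10^0.523 = 98.53 × 3.334 = 328.5 μm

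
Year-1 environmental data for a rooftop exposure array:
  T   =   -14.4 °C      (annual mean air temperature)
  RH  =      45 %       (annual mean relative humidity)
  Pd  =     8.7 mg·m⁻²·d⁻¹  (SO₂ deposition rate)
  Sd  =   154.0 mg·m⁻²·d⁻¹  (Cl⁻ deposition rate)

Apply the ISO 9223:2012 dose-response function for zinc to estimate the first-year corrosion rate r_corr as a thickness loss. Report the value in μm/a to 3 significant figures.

r_corr = 0.235 μm/a

zinc: T≤10 °C ⇒ hinge +0.038·(-14.4−10) = -0.9272
  SO₂ term: 0.0129·8.7^0.44·exp(0.046·45-0.9272) = 0.1048
  Sd branch = 0.0175·Sd^0.57·e^(0.008·RH+0.085·T) = 0.1302 μm/a
  r_corr = 0.1048 + 0.1302 = 0.235 μm/a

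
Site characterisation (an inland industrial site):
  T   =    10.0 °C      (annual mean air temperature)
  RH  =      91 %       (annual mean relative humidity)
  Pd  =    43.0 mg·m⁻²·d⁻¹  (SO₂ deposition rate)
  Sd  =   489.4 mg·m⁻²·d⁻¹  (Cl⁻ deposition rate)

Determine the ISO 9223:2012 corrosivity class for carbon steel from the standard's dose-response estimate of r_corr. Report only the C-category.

carbon steel: T≤10 °C ⇒ hinge +0.150·(10.0−10) = +0.0000
  SO₂ term: 1.77·43.0^0.52·exp(0.02·91+0.0000) = 77.23
  Sd branch = 0.102·Sd^0.62·e^(0.033·RH+0.04·T) = 142.6 μm/a
  sum: 77.23 + 142.6 → r_corr = 219.8 μm/a
ISO 9223 Table 2 (carbon steel): 200 < 220 ≤ 700 μm/a ⇒ CX

CX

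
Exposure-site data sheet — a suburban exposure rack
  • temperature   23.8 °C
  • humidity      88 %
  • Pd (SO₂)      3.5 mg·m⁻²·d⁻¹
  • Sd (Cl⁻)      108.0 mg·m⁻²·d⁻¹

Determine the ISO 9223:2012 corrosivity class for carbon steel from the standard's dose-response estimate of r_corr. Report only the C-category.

carbon steel: f(T) = -0.054·(T−10) [T>10 °C] = -0.7452
  sulphur-dioxide contribution → 9.367 μm/a
  chloride contribution → 87.89 μm/a
  total first-year rate 97.26 μm/a
97.3 μm/a falls in (80, 200] for carbon steel → category C5

C5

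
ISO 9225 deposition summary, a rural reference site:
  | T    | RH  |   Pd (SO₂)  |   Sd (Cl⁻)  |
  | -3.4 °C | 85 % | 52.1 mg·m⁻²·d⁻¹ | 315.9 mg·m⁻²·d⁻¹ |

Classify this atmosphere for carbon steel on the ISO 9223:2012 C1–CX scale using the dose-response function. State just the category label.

carbon steel: f(T) = +0.150·(T−10) [T≤10 °C] = -2.0100
  sulphur-dioxide contribution → 10.14 μm/a
  chloride contribution → 52.17 μm/a
  ⇒ r_corr(carbon steel) = 62.32 μm/a
ISO 9223 Table 2 (carbon steel): 50 < 62.3 ≤ 80 μm/a ⇒ C4

C4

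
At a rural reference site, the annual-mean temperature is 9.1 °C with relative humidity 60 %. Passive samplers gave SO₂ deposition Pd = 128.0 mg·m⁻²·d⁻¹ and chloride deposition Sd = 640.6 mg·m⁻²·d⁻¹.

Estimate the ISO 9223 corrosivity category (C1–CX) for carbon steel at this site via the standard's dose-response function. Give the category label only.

C5

carbon steel: f(T) = +0.150·(T−10) [T≤10 °C] = -0.1350
  SO₂ term: 1.77·128.0^0.52·exp(0.02·60-0.1350) = 64.01
  Cl⁻ term: 0.102·640.6^0.62·exp(0.033·60+0.04·9.1) = 58.43
  r_corr = 64.01 + 58.43 = 122.4 μm/a
ISO 9223 Table 2 (carbon steel): 80 < 122 ≤ 200 μm/a ⇒ C5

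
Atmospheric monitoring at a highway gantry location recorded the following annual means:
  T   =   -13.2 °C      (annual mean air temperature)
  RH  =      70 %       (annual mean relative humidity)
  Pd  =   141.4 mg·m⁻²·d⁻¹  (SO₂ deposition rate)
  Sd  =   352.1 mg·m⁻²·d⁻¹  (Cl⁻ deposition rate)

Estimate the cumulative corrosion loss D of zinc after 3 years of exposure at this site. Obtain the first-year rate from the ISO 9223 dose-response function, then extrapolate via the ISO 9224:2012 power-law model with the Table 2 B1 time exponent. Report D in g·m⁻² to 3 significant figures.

D(3) = 25.5 g·m⁻²

zinc: f(T) = +0.038·(T−10) [T≤10 °C] = -0.8816
  SO₂ term: 0.0129·141.4^0.44·exp(0.046·70-0.8816) = 1.181
  Cl⁻ term: 0.0175·352.1^0.57·exp(0.008·70+0.085·-13.2) = 0.2822
  r_corr = 1.181 + 0.2822 = 1.463 μm/a
Long-term exponent b (ISO 9224 Table 2, B1) = 0.813
  D(3) = 1.463 × 3^0.813 = 1.463 × 2.443 = 3.575 μm
  Mass loss = 3.575 μm × 7.14 g/cm³ = 25.53 g·m⁻²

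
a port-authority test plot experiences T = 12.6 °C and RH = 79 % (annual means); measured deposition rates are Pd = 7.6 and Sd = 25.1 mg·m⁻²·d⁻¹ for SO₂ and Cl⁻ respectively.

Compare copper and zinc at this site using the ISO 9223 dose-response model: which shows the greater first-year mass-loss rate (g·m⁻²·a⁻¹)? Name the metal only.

copper: temperature factor f = -0.080·(2.6) = -0.2080
  SO₂ term: 0.0053·7.6^0.26·exp(0.059·79-0.2080) = 0.7713
  Sd branch = 0.01025·Sd^0.27·e^(0.036·RH+0.049·T) = 0.7797 μm/a
  sum: 0.7713 + 0.7797 → r_corr = 1.551 μm/a
  mass loss = 1.551 μm/a × 8.96 g/cm³ = 13.9 g·m⁻²·a⁻¹
zinc: temperature factor f = -0.071·(2.6) = -0.1846
  Pd branch = 0.0129·Pd^0.44·e^(0.046·RH+f) = 0.9913 μm/a
  Sd branch = 0.0175·Sd^0.57·e^(0.008·RH+0.085·T) = 0.6032 μm/a
  sum: 0.9913 + 0.6032 → r_corr = 1.594 μm/a
  mass loss = 1.594 μm/a × 7.14 g/cm³ = 11.38 g·m⁻²·a⁻¹
Ordering by g·m⁻²·a⁻¹: copper (13.9) > zinc (11.4)

copper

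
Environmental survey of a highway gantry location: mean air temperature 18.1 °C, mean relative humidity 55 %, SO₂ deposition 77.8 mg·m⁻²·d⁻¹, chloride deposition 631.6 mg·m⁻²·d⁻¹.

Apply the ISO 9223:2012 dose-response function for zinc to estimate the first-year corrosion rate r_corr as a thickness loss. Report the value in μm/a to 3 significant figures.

zinc: T>10 °C ⇒ hinge -0.071·(18.1−10) = -0.5751
  SO₂ term: 0.0129·77.8^0.44·exp(0.046·55-0.5751) = 0.6189
  Cl⁻ term: 0.0175·631.6^0.57·exp(0.008·55+0.085·18.1) = 4.995
  r_corr = 0.6189 + 4.995 = 5.614 μm/a

r_corr = 5.61 μm/a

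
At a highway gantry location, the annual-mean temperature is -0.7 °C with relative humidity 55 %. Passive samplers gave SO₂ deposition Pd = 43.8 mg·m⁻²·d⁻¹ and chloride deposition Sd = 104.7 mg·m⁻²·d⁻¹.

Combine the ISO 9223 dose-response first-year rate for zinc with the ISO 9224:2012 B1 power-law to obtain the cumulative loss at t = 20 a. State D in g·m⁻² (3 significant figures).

zinc: T≤10 °C ⇒ hinge +0.038·(-0.7−10) = -0.4066
  sulphur-dioxide contribution → 0.5689 μm/a
  chloride contribution → 0.3628 μm/a
  total first-year rate 0.9317 μm/a
ISO 9224: D(t) = r_corr · t^b with b = 0.813 (zinc, B1)
  D(20) = 0.9317 × 20^0.813 = 0.9317 × 11.42 = 10.64 μm
  Mass loss = 10.64 μm × 7.14 g/cm³ = 75.98 g·m⁻²

D(20) = 76.0 g·m⁻²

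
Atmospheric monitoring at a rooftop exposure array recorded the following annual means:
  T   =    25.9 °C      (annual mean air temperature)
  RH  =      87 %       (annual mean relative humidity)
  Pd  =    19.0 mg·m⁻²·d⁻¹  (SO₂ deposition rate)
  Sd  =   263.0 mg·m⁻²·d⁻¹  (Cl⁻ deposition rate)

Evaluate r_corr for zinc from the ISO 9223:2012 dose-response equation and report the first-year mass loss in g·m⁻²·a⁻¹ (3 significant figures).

zinc: temperature factor f = -0.071·(15.9) = -1.1289
  Pd branch = 0.0129·Pd^0.44·e^(0.046·RH+f) = 0.8337 μm/a
  Cl⁻ term: 0.0175·263.0^0.57·exp(0.008·87+0.085·25.9) = 7.599
  r_corr = 0.8337 + 7.599 = 8.433 μm/a
Convert to mass loss: 8.433 μm/a × 7.14 g/cm³ = 60.21 g·m⁻²·a⁻¹

r_corr = 60.2 g·m⁻²·a⁻¹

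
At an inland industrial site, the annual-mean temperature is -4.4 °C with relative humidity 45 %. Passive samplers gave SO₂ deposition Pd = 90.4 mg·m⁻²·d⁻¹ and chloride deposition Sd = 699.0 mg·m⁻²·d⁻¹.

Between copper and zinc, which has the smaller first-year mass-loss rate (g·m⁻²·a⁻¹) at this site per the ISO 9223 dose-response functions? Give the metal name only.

copper: temperature factor f = +0.126·(-14.4) = -1.8144
  Pd branch = 0.0053·Pd^0.26·e^(0.059·RH+f) = 0.03962 μm/a
  Sd branch = 0.01025·Sd^0.27·e^(0.036·RH+0.049·T) = 0.2447 μm/a
  sum: 0.03962 + 0.2447 → r_corr = 0.2843 μm/a
  mass loss = 0.2843 μm/a × 8.96 g/cm³ = 2.548 g·m⁻²·a⁻¹
zinc: temperature factor f = +0.038·(-14.4) = -0.5472
  Pd branch = 0.0129·Pd^0.44·e^(0.046·RH+f) = 0.4292 μm/a
  Sd branch = 0.0175·Sd^0.57·e^(0.008·RH+0.085·T) = 0.7216 μm/a
  sum: 0.4292 + 0.7216 → r_corr = 1.151 μm/a
  mass loss = 1.151 μm/a × 7.14 g/cm³ = 8.217 g·m⁻²·a⁻¹
Ordering by g·m⁻²·a⁻¹: zinc (8.22) > copper (2.55)

copper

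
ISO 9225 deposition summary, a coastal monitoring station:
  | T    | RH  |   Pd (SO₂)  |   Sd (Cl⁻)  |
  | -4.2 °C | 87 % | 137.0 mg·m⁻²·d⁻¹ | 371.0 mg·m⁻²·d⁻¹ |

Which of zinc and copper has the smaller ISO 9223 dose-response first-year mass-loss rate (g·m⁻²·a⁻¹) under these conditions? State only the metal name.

copper

zinc: T≤10 °C ⇒ hinge +0.038·(-4.2−10) = -0.5396
  SO₂ term: 0.0129·137.0^0.44·exp(0.046·87-0.5396) = 3.585
  Sd branch = 0.0175·Sd^0.57·e^(0.008·RH+0.085·T) = 0.7158 μm/a
  sum: 3.585 + 0.7158 → r_corr = 4.3 μm/a
  mass loss = 4.3 μm/a × 7.14 g/cm³ = 30.71 g·m⁻²·a⁻¹
copper: temperature factor f = +0.126·(-14.2) = -1.7892
  Pd branch = 0.0053·Pd^0.26·e^(0.059·RH+f) = 0.5395 μm/a
  Cl⁻ term: 0.01025·371.0^0.27·exp(0.036·87+0.049·-4.2) = 0.9447
  sum: 0.5395 + 0.9447 → r_corr = 1.484 μm/a
  mass loss = 1.484 μm/a × 8.96 g/cm³ = 13.3 g·m⁻²·a⁻¹
Ordering by g·m⁻²·a⁻¹: zinc (30.7) > copper (13.3)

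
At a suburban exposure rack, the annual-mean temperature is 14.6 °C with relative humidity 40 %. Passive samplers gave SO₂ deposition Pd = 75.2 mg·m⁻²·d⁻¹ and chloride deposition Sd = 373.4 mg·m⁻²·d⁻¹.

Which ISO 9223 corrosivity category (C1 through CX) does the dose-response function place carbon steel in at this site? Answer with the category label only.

C4

carbon steel: f(T) = -0.054·(T−10) [T>10 °C] = -0.2484
  SO₂ term: 1.77·75.2^0.52·exp(0.02·40-0.2484) = 29.05
  Sd branch = 0.102·Sd^0.62·e^(0.033·RH+0.04·T) = 26.93 μm/a
  sum: 29.05 + 26.93 → r_corr = 55.98 μm/a
ISO 9223 Table 2 (carbon steel): 50 < 56 ≤ 80 μm/a ⇒ C4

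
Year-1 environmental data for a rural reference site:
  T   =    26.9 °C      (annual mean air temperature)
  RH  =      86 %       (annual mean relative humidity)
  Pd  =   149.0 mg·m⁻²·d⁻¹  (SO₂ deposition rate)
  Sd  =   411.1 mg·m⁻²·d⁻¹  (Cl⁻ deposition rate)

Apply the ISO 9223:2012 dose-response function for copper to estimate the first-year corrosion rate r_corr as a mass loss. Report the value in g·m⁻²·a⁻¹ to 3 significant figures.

r_corr = 45.7 g·m⁻²·a⁻¹

copper: f(T) = -0.080·(T−10) [T>10 °C] = -1.3520
  sulphur-dioxide contribution → 0.8049 μm/a
  chloride contribution → 4.3 μm/a
  total first-year rate 5.105 μm/a
Convert to mass loss: 5.105 μm/a × 8.96 g/cm³ = 45.74 g·m⁻²·a⁻¹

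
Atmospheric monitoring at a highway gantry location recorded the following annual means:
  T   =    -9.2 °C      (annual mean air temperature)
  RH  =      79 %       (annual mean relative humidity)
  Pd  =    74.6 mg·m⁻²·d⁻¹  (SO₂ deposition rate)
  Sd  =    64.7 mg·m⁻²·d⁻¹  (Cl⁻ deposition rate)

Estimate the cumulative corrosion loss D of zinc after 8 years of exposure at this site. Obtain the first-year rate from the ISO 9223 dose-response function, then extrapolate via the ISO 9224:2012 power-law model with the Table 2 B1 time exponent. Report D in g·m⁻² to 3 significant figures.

D(8) = 67.1 g·m⁻²

zinc: temperature factor f = +0.038·(-19.2) = -0.7296
  Pd branch = 0.0129·Pd^0.44·e^(0.046·RH+f) = 1.57 μm/a
  Sd branch = 0.0175·Sd^0.57·e^(0.008·RH+0.085·T) = 0.1622 μm/a
  sum: 1.57 + 0.1622 → r_corr = 1.732 μm/a
Long-term exponent b (ISO 9224 Table 2, B1) = 0.813
  D(8) = 1.732 × 8^0.813 = 1.732 × 5.423 = 9.394 μm
  Mass loss = 9.394 μm × 7.14 g/cm³ = 67.08 g·m⁻²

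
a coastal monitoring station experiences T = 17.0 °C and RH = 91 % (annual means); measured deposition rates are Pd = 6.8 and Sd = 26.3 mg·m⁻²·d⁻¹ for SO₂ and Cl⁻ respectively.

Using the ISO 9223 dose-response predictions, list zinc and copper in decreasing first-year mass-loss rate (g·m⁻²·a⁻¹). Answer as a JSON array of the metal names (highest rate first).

["copper", "zinc"]

zinc: T>10 °C ⇒ hinge -0.071·(17.0−10) = -0.4970
  Pd branch = 0.0129·Pd^0.44·e^(0.046·RH+f) = 1.2 μm/a
  Sd branch = 0.0175·Sd^0.57·e^(0.008·RH+0.085·T) = 0.9911 μm/a
  sum: 1.2 + 0.9911 → r_corr = 2.191 μm/a
  mass loss = 2.191 μm/a × 7.14 g/cm³ = 15.64 g·m⁻²·a⁻¹
copper: T>10 °C ⇒ hinge -0.080·(17.0−10) = -0.5600
  SO₂ term: 0.0053·6.8^0.26·exp(0.059·91-0.5600) = 1.07
  Sd branch = 0.01025·Sd^0.27·e^(0.036·RH+0.049·T) = 1.509 μm/a
  sum: 1.07 + 1.509 → r_corr = 2.578 μm/a
  mass loss = 2.578 μm/a × 8.96 g/cm³ = 23.1 g·m⁻²·a⁻¹
Ordering by g·m⁻²·a⁻¹: copper (23.1) > zinc (15.6)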